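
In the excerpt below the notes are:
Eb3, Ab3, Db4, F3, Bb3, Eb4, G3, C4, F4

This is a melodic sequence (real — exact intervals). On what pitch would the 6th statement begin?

C#4

With a 3-note motive the entries are Eb3, F3, G3, each up a 2nd from the previous.
Extending the heads up a 2nd: A3 → B3 → C#4.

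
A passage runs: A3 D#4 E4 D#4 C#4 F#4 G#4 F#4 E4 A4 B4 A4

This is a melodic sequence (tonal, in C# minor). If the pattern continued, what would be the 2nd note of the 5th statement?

E5

With 4-note cells, note 2 of each statement runs D#4, F#4, A4.
Each moves up a 3rd. Continuing: C#5 → E5.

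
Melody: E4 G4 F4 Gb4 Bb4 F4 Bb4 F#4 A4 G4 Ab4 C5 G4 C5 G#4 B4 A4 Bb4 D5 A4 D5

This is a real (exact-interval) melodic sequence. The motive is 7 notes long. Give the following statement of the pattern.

Taking 7-note groups, the heads are E4, F#4, G#4: the pattern moves up a 2nd.
Statement 4 starts on A#4 and keeps the same exact contour: A#4 C#5 B4 C5 E5 B4 E5.

A#4 C#5 B4 C5 E5 B4 E5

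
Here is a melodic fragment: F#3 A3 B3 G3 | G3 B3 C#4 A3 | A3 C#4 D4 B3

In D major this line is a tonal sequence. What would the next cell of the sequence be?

B3 D4 E4 C#4

With a 4-note motive the entries are F#3, G3, A3, each up a 2nd from the previous.
Statement 4 starts on B3 and keeps the same diatonic contour: B3 D4 E4 C#4.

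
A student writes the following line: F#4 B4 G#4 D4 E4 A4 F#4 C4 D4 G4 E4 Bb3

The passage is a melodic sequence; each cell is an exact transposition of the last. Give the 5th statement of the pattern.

Taking 4-note groups, the heads are F#4, E4, D4: the pattern moves down a 2nd.
Extending down a 2nd: C4 → Bb3.
So cell 5 is Bb3 Eb4 C4 Gb3.

Bb3 Eb4 C4 Gb3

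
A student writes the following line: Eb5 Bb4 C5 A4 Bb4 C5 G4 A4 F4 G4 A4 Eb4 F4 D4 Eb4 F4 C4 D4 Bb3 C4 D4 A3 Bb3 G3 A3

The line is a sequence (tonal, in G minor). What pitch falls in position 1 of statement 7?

Grouping in 5s, the 1st note of each cell is Eb5, C5, A4, F4, D4.
Extending down a 3rd: Bb3 → G3.

G3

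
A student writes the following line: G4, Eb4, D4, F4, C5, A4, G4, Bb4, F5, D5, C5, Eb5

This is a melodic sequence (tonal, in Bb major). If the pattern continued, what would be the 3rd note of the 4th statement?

F5

With 4-note cells, note 3 of each statement runs D4, G4, C5.
From C5, up a 4th gives F5.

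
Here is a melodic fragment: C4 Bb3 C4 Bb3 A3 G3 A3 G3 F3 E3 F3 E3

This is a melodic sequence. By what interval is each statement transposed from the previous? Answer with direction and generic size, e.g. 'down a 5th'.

down a 3rd

The 4-note cells begin on C4, A3, F3 — each down a 3rd from the last.
C4 to A3 is down a 3rd.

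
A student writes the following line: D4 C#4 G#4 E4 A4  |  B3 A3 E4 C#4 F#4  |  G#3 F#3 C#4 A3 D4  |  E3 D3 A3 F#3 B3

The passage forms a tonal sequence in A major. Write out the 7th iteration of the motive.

With a 5-note motive the entries are D4, B3, G#3, E3, each down a 3rd from the previous.
Carrying on: C#3 → A2 → F#2.
Statement 7 starts on F#2 and keeps the same diatonic contour: F#2 E2 B2 G#2 C#3.

F#2 E2 B2 G#2 C#3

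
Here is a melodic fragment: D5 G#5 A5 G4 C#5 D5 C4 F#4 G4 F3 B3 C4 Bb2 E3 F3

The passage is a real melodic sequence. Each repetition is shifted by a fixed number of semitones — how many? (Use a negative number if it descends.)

-7

The 3-note cells begin on D5, G4, C4, F3, Bb2 — each down a 5th from the last.
Counting half-steps from D5 to G4: -7.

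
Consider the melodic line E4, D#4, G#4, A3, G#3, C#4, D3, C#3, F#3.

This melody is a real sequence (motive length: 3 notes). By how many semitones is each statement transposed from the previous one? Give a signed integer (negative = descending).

Taking 3-note groups, the heads are E4, A3, D3: the pattern moves down a 5th.
Counting half-steps from E4 to A3: -7.

-7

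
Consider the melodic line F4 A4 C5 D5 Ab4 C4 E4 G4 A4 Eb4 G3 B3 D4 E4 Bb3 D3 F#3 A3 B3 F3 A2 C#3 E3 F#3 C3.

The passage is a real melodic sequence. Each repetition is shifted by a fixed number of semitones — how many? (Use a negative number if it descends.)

-5

The 5-note cells begin on F4, C4, G3, D3, A2 — each down a 4th from the last.
F4 to C4 spans -5 semitones.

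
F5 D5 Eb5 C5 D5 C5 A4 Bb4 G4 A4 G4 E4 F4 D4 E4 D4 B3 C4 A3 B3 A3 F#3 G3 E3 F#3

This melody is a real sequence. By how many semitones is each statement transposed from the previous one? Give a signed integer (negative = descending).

-5

The 5-note cells begin on F5, C5, G4, D4, A3 — each down a 4th from the last.
F5 to C5 spans -5 semitones.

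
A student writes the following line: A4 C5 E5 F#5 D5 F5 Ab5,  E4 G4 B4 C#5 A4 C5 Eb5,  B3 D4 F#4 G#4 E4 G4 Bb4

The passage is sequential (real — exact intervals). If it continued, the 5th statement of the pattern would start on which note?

C#3

With a 7-note motive the entries are A4, E4, B3, each down a 4th from the previous.
Extending the heads down a 4th: F#3 → C#3.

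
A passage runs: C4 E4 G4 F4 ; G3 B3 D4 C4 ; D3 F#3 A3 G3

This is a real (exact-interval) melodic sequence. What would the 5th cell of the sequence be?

Unit = 4 notes; the statements start on C4, G3, D3, moving down a 4th each time.
Continuing the starts: A2 → E2.
So cell 5 is E2 G#2 B2 A2.

E2 G#2 B2 A2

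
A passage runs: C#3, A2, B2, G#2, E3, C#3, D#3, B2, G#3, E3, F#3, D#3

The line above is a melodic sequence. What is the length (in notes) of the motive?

There are 12 notes; a 4-note unit gives 3 cells:
C#3 A2 B2 G#2 | E3 C#3 D#3 B2 | G#3 E3 F#3 D#3
That's a consistent up a 3rd shift per cell, and no other grouping gives one.

4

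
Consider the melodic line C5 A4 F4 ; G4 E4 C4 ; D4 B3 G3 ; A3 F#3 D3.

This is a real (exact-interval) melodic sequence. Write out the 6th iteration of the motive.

B2 G#2 E2

Taking 3-note groups, the heads are C5, G4, D4, A3: the pattern moves down a 4th.
Continuing the starts: E3 → B2.
So cell 6 is B2 G#2 E2.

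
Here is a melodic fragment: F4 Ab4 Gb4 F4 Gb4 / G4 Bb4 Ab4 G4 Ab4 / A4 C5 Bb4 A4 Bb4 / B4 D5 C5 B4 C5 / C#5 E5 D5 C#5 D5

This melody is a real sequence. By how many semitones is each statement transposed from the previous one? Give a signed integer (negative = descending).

With a 5-note motive the entries are F4, G4, A4, B4, C#5, each up a 2nd from the previous.
Counting half-steps from F4 to G4: 2.

2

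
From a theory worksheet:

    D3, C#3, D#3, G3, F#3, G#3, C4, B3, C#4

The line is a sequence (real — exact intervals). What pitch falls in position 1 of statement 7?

Ab5

Grouping in 3s, the 1st note of each cell is D3, G3, C4.
Extending up a 4th: F4 → Bb4 → Eb5 → Ab5.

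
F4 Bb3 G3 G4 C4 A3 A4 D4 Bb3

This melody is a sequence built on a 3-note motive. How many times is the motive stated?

3

9 notes in groups of 3 gives 9/3 = 3 statements.
Starts: F4, G4, A4 — each up a 2nd.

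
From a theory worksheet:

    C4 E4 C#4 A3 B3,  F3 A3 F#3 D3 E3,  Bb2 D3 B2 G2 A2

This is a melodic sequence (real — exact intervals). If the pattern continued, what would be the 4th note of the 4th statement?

C2

Grouping in 5s, the 4th note of each cell is A3, D3, G2.
From G2, down a 5th gives C2.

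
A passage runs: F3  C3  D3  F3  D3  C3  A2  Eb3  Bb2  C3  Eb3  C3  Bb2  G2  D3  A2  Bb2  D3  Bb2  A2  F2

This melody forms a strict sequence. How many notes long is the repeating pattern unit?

21 notes total. Splitting into 3 groups of 7:
F3 C3 D3 F3 D3 C3 A2 | Eb3 Bb2 C3 Eb3 C3 Bb2 G2 | D3 A2 Bb2 D3 Bb2 A2 F2
That's a consistent down a 2nd shift per cell, and no other grouping gives one.

7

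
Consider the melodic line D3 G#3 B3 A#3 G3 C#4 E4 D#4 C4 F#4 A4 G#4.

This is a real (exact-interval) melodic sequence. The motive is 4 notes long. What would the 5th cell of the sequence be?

The 4-note cells begin on D3, G3, C4 — each up a 4th from the last.
Continuing the starts: F4 → Bb4.
From Bb4 the exact shape gives Bb4 E5 G5 F#5.

Bb4 E5 G5 F#5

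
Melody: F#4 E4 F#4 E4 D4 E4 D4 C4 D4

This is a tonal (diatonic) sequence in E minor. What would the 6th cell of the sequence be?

Unit = 3 notes; the statements start on F#4, E4, D4, moving down a 2nd each time.
Extending down a 2nd: C4 → B3 → A3.
From A3 the diatonic shape gives A3 G3 A3.

A3 G3 A3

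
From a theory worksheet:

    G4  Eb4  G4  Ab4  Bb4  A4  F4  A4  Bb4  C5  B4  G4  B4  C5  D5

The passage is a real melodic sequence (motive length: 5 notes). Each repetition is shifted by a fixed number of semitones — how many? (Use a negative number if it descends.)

2

With a 5-note motive the entries are G4, A4, B4, each up a 2nd from the previous.
G4 to A4 spans +2 semitones.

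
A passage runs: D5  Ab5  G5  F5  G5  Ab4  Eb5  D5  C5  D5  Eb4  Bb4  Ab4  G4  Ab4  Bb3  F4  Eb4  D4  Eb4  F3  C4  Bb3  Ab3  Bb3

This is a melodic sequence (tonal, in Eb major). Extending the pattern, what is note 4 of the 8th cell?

Grouping in 5s, the 4th note of each cell is F5, C5, G4, D4, Ab3.
Carrying that down a 4th forward: Eb3 → Bb2 → F2.

F2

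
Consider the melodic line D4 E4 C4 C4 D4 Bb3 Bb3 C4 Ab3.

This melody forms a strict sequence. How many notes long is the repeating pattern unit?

9 notes total. Splitting into 3 groups of 3:
D4 E4 C4 | C4 D4 Bb3 | Bb3 C4 Ab3
That's a consistent down a 2nd shift per cell, and no other grouping gives one.

3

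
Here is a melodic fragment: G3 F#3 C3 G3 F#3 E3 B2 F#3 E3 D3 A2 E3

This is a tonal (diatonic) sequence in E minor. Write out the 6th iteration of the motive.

B2 A2 E2 B2

Unit = 4 notes; the statements start on G3, F#3, E3, moving down a 2nd each time.
Carrying on: D3 → C3 → B2.
So cell 6 is B2 A2 E2 B2.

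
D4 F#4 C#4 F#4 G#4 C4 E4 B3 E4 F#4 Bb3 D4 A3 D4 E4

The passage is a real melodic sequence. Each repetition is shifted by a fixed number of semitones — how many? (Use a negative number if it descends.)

Taking 5-note groups, the heads are D4, C4, Bb3: the pattern moves down a 2nd.
Counting half-steps from D4 to C4: -2.

-2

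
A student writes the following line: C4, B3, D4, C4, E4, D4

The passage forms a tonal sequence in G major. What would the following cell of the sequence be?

The 2-note cells begin on C4, D4, E4 — each up a 2nd from the last.
So cell 4 is F#4 E4.

F#4 E4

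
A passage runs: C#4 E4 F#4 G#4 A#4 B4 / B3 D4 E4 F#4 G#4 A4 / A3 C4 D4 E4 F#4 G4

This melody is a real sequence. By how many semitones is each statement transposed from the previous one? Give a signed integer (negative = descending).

The 6-note cells begin on C#4, B3, A3 — each down a 2nd from the last.
Counting half-steps from C#4 to B3: -2.

-2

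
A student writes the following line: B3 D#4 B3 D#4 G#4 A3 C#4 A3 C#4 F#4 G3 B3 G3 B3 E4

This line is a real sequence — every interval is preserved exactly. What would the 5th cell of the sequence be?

Eb3 G3 Eb3 G3 C4

Taking 5-note groups, the heads are B3, A3, G3: the pattern moves down a 2nd.
Extending down a 2nd: F3 → Eb3.
Statement 5 starts on Eb3 and keeps the same exact contour: Eb3 G3 Eb3 G3 C4.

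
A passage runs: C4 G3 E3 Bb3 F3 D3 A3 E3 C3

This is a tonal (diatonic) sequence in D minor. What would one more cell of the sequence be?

G3 D3 Bb2

Taking 3-note groups, the heads are C4, Bb3, A3: the pattern moves down a 2nd.
Statement 4 starts on G3 and keeps the same diatonic contour: G3 D3 Bb2.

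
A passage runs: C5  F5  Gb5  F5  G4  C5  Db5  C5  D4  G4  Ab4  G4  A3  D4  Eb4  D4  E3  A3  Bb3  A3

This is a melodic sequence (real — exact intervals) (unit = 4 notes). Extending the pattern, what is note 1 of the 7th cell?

F#2

With 4-note cells, note 1 of each statement runs C5, G4, D4, A3, E3.
Extending down a 4th: B2 → F#2.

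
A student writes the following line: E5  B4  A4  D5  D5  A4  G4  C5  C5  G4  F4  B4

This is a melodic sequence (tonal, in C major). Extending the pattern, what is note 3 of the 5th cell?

D4

The unit is 4 notes. Position-3 pitches of the 3 shown cells: A4, G4, F4.
Carrying that down a 2nd forward: E4 → D4.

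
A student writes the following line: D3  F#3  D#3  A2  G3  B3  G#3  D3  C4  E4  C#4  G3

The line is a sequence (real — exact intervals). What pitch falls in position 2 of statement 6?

G5

The unit is 4 notes. Position-2 pitches of the 3 shown cells: F#3, B3, E4.
Carrying that up a 4th forward: A4 → D5 → G5.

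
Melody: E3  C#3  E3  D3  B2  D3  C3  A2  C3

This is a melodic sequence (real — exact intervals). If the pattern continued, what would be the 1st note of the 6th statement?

Grouping in 3s, the 1st note of each cell is E3, D3, C3.
Each moves down a 2nd. Continuing: Bb2 → Ab2 → Gb2.

Gb2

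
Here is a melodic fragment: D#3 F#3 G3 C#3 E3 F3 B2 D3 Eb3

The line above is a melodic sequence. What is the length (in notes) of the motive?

Try groups of 3 (3 cells in 9 notes):
D#3 F#3 G3 | C#3 E3 F3 | B2 D3 Eb3
Every group is a transposition down a 2nd of the one before; no shorter unit works.

3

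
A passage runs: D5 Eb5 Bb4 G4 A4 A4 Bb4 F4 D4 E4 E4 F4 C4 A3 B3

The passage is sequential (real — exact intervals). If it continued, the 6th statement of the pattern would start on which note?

With a 5-note motive the entries are D5, A4, E4, each down a 4th from the previous.
Extending the heads down a 4th: B3 → F#3 → C#3.

C#3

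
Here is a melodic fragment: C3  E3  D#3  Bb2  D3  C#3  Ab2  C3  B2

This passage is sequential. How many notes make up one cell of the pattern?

Try groups of 3 (3 cells in 9 notes):
C3 E3 D#3 | Bb2 D3 C#3 | Ab2 C3 B2
Each cell is the previous one down a 2nd — so the unit is 3 notes.

3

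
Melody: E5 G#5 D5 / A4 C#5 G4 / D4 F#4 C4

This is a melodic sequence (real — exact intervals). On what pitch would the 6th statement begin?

F2

With a 3-note motive the entries are E5, A4, D4, each down a 5th from the previous.
Continuing: G3 → C3 → F2. Statement 6 starts on F2.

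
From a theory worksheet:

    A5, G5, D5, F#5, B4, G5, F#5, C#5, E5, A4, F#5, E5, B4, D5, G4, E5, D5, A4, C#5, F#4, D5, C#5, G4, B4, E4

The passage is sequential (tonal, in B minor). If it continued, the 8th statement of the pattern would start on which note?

A4

Taking 5-note groups, the heads are A5, G5, F#5, E5, D5: the pattern moves down a 2nd.
Continuing: C#5 → B4 → A4. Statement 8 starts on A4.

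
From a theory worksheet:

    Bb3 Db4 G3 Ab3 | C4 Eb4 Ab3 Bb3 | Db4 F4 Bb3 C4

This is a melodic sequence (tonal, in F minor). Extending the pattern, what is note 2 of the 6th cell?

With 4-note cells, note 2 of each statement runs Db4, Eb4, F4.
Each moves up a 2nd. Continuing: G4 → Ab4 → Bb4.

Bb4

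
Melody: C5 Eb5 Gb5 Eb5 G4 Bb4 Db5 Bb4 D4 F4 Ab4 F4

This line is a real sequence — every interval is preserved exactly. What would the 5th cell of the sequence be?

E3 G3 Bb3 G3

The 4-note cells begin on C5, G4, D4 — each down a 4th from the last.
Extending down a 4th: A3 → E3.
From E3 the exact shape gives E3 G3 Bb3 G3.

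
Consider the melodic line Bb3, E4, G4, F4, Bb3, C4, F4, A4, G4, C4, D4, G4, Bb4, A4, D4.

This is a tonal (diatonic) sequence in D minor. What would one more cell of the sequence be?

With a 5-note motive the entries are Bb3, C4, D4, each up a 2nd from the previous.
From E4 the diatonic shape gives E4 A4 C5 Bb4 E4.

E4 A4 C5 Bb4 E4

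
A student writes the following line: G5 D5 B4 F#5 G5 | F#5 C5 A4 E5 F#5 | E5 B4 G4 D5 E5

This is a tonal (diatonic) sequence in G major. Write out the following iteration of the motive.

D5 A4 F#4 C5 D5

The 5-note cells begin on G5, F#5, E5 — each down a 2nd from the last.
Statement 4 starts on D5 and keeps the same diatonic contour: D5 A4 F#4 C5 D5.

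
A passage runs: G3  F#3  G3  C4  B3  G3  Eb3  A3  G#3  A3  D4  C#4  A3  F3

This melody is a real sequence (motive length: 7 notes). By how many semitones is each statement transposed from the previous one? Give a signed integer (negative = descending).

The 7-note cells begin on G3, A3 — each up a 2nd from the last.
Counting half-steps from G3 to A3: 2.

2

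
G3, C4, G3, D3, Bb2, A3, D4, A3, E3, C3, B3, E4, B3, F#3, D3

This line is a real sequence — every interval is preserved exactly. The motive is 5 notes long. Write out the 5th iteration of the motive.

D#4 G#4 D#4 A#3 F#3

Unit = 5 notes; the statements start on G3, A3, B3, moving up a 2nd each time.
Continuing the starts: C#4 → D#4.
From D#4 the exact shape gives D#4 G#4 D#4 A#3 F#3.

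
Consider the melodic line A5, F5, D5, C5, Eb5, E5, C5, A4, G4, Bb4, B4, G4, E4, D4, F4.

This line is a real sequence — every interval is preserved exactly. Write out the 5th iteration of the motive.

Taking 5-note groups, the heads are A5, E5, B4: the pattern moves down a 4th.
Carrying on: F#4 → C#4.
From C#4 the exact shape gives C#4 A3 F#3 E3 G3.

C#4 A3 F#3 E3 G3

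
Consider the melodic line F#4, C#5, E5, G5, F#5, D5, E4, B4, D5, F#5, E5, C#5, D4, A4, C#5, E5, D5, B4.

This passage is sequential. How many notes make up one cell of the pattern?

6

Try groups of 6 (3 cells in 18 notes):
F#4 C#5 E5 G5 F#5 D5 | E4 B4 D5 F#5 E5 C#5 | D4 A4 C#5 E5 D5 B4
That's a consistent down a 2nd shift per cell, and no other grouping gives one.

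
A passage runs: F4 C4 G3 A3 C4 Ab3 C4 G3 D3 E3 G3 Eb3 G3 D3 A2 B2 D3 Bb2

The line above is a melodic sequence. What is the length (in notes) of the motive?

6

Try groups of 6 (3 cells in 18 notes):
F4 C4 G3 A3 C4 Ab3 | C4 G3 D3 E3 G3 Eb3 | G3 D3 A2 B2 D3 Bb2
Every group is a transposition down a 4th of the one before; no shorter unit works.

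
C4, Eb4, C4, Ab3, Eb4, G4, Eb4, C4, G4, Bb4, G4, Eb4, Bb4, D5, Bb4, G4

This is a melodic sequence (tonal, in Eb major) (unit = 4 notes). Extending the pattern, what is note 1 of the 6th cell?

F5

The unit is 4 notes. Position-1 pitches of the 4 shown cells: C4, Eb4, G4, Bb4.
Carrying that up a 3rd forward: D5 → F5.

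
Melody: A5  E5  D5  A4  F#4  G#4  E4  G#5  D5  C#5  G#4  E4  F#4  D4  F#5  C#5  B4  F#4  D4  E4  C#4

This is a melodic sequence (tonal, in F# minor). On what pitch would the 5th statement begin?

D5

Unit = 7 notes; the statements start on A5, G#5, F#5, moving down a 2nd each time.
Continuing: E5 → D5. Statement 5 starts on D5.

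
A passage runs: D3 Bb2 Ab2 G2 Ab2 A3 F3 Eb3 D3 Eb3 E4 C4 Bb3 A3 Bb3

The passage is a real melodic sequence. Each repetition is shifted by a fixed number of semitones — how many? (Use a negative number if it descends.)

With a 5-note motive the entries are D3, A3, E4, each up a 5th from the previous.
D3 to A3 spans +7 semitones.

7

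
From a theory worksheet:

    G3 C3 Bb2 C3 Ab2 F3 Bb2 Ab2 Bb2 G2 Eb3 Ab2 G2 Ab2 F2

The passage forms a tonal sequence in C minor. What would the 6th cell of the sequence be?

Unit = 5 notes; the statements start on G3, F3, Eb3, moving down a 2nd each time.
Continuing the starts: D3 → C3 → Bb2.
Statement 6 starts on Bb2 and keeps the same diatonic contour: Bb2 Eb2 D2 Eb2 C2.

Bb2 Eb2 D2 Eb2 C2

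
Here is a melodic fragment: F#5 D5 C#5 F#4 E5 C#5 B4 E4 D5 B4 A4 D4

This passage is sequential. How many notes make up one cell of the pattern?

Try groups of 4 (3 cells in 12 notes):
F#5 D5 C#5 F#4 | E5 C#5 B4 E4 | D5 B4 A4 D4
Every group is a transposition down a 2nd of the one before; no shorter unit works.

4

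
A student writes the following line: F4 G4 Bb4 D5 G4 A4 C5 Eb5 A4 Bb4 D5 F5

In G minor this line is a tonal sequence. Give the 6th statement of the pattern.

Unit = 4 notes; the statements start on F4, G4, A4, moving up a 2nd each time.
Carrying on: Bb4 → C5 → D5.
So cell 6 is D5 Eb5 G5 Bb5.

D5 Eb5 G5 Bb5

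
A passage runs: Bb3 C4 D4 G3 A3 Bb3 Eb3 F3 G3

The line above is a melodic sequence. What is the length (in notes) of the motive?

3

There are 9 notes; a 3-note unit gives 3 cells:
Bb3 C4 D4 | G3 A3 Bb3 | Eb3 F3 G3
Each cell is the previous one down a 3rd — so the unit is 3 notes.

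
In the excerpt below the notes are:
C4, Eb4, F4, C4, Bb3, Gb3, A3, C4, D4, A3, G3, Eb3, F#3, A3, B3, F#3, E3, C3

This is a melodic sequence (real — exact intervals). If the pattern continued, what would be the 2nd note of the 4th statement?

F#3

Grouping in 6s, the 2nd note of each cell is Eb4, C4, A3.
One more down a 3rd gives F#3.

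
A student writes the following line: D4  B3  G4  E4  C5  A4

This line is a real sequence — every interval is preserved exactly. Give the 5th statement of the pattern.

Bb5 G5

Taking 2-note groups, the heads are D4, G4, C5: the pattern moves up a 4th.
Extending up a 4th: F5 → Bb5.
So cell 5 is Bb5 G5.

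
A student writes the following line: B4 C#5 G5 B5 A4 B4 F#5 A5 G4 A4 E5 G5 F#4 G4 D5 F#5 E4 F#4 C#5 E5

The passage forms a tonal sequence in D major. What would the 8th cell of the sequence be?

With a 4-note motive the entries are B4, A4, G4, F#4, E4, each down a 2nd from the previous.
Extending down a 2nd: D4 → C#4 → B3.
From B3 the diatonic shape gives B3 C#4 G4 B4.

B3 C#4 G4 B4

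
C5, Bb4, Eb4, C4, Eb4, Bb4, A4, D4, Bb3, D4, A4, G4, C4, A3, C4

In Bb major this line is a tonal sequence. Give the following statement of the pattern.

G4 F4 Bb3 G3 Bb3

Unit = 5 notes; the statements start on C5, Bb4, A4, moving down a 2nd each time.
Statement 4 starts on G4 and keeps the same diatonic contour: G4 F4 Bb3 G3 Bb3.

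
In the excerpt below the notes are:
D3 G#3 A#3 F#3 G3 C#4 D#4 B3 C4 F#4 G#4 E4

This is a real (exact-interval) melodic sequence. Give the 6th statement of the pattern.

Eb5 A5 B5 G5

Unit = 4 notes; the statements start on D3, G3, C4, moving up a 4th each time.
Carrying on: F4 → Bb4 → Eb5.
So cell 6 is Eb5 A5 B5 G5.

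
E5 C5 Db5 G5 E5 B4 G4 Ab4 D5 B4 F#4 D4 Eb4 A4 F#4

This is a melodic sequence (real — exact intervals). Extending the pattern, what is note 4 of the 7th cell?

C#3

With 5-note cells, note 4 of each statement runs G5, D5, A4.
Extending down a 4th: E4 → B3 → F#3 → C#3.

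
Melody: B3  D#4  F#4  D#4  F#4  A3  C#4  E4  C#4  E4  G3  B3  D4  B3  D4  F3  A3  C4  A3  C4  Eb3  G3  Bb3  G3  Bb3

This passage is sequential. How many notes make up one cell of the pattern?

5

There are 25 notes; a 5-note unit gives 5 cells:
B3 D#4 F#4 D#4 F#4 | A3 C#4 E4 C#4 E4 | G3 B3 D4 B3 D4 | F3 A3 C4 A3 C4 | Eb3 G3 Bb3 G3 Bb3
Each cell is the previous one down a 2nd — so the unit is 5 notes.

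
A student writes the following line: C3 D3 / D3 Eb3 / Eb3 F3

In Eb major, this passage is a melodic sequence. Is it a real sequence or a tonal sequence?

Every note is diatonic to Eb major.
Cell 1 has +2 semitones from note 1 to 2, but cell 2 has +1 — the interval quality changes while the contour stays the same, which is the hallmark of a tonal sequence.

tonal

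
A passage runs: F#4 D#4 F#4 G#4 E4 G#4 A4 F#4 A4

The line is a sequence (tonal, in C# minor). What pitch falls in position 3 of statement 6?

D#5

With 3-note cells, note 3 of each statement runs F#4, G#4, A4.
Each moves up a 2nd. Continuing: B4 → C#5 → D#5.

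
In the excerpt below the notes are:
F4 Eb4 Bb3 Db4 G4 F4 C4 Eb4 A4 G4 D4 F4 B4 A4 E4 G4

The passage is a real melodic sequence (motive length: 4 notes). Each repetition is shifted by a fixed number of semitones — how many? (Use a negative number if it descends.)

2

With a 4-note motive the entries are F4, G4, A4, B4, each up a 2nd from the previous.
F4→G4 is 67 − 65 = 2 semitones.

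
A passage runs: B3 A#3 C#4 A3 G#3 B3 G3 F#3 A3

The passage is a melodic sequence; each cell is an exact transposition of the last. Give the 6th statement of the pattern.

Db3 C3 Eb3

Taking 3-note groups, the heads are B3, A3, G3: the pattern moves down a 2nd.
Extending down a 2nd: F3 → Eb3 → Db3.
Statement 6 starts on Db3 and keeps the same exact contour: Db3 C3 Eb3.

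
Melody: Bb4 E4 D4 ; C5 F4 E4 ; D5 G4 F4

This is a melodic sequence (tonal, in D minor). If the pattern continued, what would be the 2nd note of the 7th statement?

D5

With 3-note cells, note 2 of each statement runs E4, F4, G4.
Extending up a 2nd: A4 → Bb4 → C5 → D5.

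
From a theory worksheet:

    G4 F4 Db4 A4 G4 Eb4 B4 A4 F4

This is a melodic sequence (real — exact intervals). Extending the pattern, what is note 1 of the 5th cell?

D#5

Grouping in 3s, the 1st note of each cell is G4, A4, B4.
Carrying that up a 2nd forward: C#5 → D#5.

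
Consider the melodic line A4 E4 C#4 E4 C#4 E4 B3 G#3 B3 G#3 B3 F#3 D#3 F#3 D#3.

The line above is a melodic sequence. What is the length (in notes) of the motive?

5

15 notes total. Splitting into 3 groups of 5:
A4 E4 C#4 E4 C#4 | E4 B3 G#3 B3 G#3 | B3 F#3 D#3 F#3 D#3
Every group is a transposition down a 4th of the one before; no shorter unit works.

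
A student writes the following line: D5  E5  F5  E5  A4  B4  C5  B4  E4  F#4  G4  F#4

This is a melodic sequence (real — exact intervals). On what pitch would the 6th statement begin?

Taking 4-note groups, the heads are D5, A4, E4: the pattern moves down a 4th.
Continuing: B3 → F#3 → C#3. Statement 6 starts on C#3.

C#3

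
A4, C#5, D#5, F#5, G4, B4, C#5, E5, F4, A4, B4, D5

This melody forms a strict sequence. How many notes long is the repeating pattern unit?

4

Try groups of 4 (3 cells in 12 notes):
A4 C#5 D#5 F#5 | G4 B4 C#5 E5 | F4 A4 B4 D5
That's a consistent down a 2nd shift per cell, and no other grouping gives one.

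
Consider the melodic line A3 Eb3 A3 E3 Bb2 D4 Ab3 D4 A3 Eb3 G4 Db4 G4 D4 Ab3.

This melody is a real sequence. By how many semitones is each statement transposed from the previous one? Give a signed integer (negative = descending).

5

With a 5-note motive the entries are A3, D4, G4, each up a 4th from the previous.
A3 to D4 spans +5 semitones.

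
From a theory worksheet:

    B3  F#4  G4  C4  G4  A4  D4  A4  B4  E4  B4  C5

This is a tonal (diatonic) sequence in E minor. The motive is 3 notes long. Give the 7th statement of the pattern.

A4 E5 F#5

With a 3-note motive the entries are B3, C4, D4, E4, each up a 2nd from the previous.
Carrying on: F#4 → G4 → A4.
Statement 7 starts on A4 and keeps the same diatonic contour: A4 E5 F#5.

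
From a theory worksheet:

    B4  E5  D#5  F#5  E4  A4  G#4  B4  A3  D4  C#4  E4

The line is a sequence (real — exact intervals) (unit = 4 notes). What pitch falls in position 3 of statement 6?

E2

The unit is 4 notes. Position-3 pitches of the 3 shown cells: D#5, G#4, C#4.
Extending down a 5th: F#3 → B2 → E2.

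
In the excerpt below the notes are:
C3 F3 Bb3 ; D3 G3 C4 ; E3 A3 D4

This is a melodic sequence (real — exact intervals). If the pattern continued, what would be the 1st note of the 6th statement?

Grouping in 3s, the 1st note of each cell is C3, D3, E3.
Carrying that up a 2nd forward: F#3 → G#3 → A#3.

A#3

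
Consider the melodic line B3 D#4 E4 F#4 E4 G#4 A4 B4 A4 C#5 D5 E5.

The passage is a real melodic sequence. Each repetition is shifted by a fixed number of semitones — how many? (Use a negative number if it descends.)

5

With a 4-note motive the entries are B3, E4, A4, each up a 4th from the previous.
Counting half-steps from B3 to E4: 5.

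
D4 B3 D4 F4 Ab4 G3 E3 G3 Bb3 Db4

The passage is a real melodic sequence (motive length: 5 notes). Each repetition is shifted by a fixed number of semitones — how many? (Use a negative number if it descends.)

-7

Taking 5-note groups, the heads are D4, G3: the pattern moves down a 5th.
Counting half-steps from D4 to G3: -7.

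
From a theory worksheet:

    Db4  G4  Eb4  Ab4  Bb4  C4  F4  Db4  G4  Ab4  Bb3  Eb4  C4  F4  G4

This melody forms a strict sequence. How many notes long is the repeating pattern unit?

5

Try groups of 5 (3 cells in 15 notes):
Db4 G4 Eb4 Ab4 Bb4 | C4 F4 Db4 G4 Ab4 | Bb3 Eb4 C4 F4 G4
Every group is a transposition down a 2nd of the one before; no shorter unit works.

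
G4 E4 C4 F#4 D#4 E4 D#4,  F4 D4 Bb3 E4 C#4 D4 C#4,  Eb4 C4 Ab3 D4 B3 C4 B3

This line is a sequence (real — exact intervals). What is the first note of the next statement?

Unit = 7 notes; the statements start on G4, F4, Eb4, moving down a 2nd each time.
The next head, down a 2nd from Eb4, is Db4.

Db4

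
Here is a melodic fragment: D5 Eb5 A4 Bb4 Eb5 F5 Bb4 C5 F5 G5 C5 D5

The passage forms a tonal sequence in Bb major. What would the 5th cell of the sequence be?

A5 Bb5 Eb5 F5

Taking 4-note groups, the heads are D5, Eb5, F5: the pattern moves up a 2nd.
Extending up a 2nd: G5 → A5.
From A5 the diatonic shape gives A5 Bb5 Eb5 F5.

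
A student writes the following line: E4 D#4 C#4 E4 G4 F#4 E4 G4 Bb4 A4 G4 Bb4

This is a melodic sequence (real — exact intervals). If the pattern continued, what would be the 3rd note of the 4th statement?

Bb4

With 4-note cells, note 3 of each statement runs C#4, E4, G4.
From G4, up a 3rd gives Bb4.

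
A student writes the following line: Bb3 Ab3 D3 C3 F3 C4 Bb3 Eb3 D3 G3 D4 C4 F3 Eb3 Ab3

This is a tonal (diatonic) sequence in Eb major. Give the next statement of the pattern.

The 5-note cells begin on Bb3, C4, D4 — each up a 2nd from the last.
From Eb4 the diatonic shape gives Eb4 D4 G3 F3 Bb3.

Eb4 D4 G3 F3 Bb3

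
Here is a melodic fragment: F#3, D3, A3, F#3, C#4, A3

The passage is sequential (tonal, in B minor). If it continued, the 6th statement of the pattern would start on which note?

The 2-note cells begin on F#3, A3, C#4 — each up a 3rd from the last.
Continuing: E4 → G4 → B4. Statement 6 starts on B4.

B4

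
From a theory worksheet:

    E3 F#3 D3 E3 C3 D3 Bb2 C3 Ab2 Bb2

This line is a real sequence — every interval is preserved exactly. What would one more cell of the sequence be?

The 2-note cells begin on E3, D3, C3, Bb2, Ab2 — each down a 2nd from the last.
So cell 6 is Gb2 Ab2.

Gb2 Ab2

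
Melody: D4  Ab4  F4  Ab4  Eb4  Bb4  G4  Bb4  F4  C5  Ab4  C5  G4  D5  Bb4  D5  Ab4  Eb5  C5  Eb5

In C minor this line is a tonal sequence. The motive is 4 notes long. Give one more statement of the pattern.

Taking 4-note groups, the heads are D4, Eb4, F4, G4, Ab4: the pattern moves up a 2nd.
So cell 6 is Bb4 F5 D5 F5.

Bb4 F5 D5 F5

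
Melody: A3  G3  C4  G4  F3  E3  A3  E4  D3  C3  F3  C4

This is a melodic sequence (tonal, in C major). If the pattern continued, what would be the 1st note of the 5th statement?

The unit is 4 notes. Position-1 pitches of the 3 shown cells: A3, F3, D3.
Carrying that down a 3rd forward: B2 → G2.

G2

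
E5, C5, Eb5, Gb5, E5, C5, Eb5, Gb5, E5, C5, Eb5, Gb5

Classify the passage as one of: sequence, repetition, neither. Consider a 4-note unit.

Each 4-note cell is identical (E5 C5 Eb5 Gb5), restated at the same pitch.

repetition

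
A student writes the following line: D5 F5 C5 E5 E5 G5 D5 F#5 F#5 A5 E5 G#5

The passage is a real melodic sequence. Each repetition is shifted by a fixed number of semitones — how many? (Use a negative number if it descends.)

Unit = 4 notes; the statements start on D5, E5, F#5, moving up a 2nd each time.
Counting half-steps from D5 to E5: 2.

2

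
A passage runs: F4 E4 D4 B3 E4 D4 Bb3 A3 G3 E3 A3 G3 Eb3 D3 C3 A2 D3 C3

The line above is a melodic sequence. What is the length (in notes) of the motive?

There are 18 notes; a 6-note unit gives 3 cells:
F4 E4 D4 B3 E4 D4 | Bb3 A3 G3 E3 A3 G3 | Eb3 D3 C3 A2 D3 C3
That's a consistent down a 5th shift per cell, and no other grouping gives one.

6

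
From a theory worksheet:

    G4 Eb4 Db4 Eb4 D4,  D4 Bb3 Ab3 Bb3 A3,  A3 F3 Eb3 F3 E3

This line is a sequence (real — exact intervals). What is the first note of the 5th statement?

The 5-note cells begin on G4, D4, A3 — each down a 4th from the last.
Continuing: E3 → B2. Statement 5 starts on B2.

B2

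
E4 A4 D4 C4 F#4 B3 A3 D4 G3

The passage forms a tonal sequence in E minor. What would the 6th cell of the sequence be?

Unit = 3 notes; the statements start on E4, C4, A3, moving down a 3rd each time.
Carrying on: F#3 → D3 → B2.
Statement 6 starts on B2 and keeps the same diatonic contour: B2 E3 A2.

B2 E3 A2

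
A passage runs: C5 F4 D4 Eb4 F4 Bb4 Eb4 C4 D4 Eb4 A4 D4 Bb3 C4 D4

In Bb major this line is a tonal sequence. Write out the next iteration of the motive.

G4 C4 A3 Bb3 C4

With a 5-note motive the entries are C5, Bb4, A4, each down a 2nd from the previous.
From G4 the diatonic shape gives G4 C4 A3 Bb3 C4.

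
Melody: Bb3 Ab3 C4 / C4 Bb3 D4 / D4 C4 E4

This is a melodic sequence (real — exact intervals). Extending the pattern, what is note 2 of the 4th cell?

With 3-note cells, note 2 of each statement runs Ab3, Bb3, C4.
From C4, up a 2nd gives D4.

D4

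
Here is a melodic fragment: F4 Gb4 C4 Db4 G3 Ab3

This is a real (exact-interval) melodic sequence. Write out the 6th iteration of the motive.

With a 2-note motive the entries are F4, C4, G3, each down a 4th from the previous.
Continuing the starts: D3 → A2 → E2.
So cell 6 is E2 F2.

E2 F2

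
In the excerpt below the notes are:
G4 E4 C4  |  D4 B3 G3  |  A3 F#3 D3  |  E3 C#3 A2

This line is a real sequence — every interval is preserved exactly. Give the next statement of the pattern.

B2 G#2 E2

With a 3-note motive the entries are G4, D4, A3, E3, each down a 4th from the previous.
So cell 5 is B2 G#2 E2.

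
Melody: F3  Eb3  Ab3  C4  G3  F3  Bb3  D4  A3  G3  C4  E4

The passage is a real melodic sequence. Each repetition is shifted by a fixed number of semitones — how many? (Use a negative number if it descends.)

The 4-note cells begin on F3, G3, A3 — each up a 2nd from the last.
F3→G3 is 55 − 53 = 2 semitones.

2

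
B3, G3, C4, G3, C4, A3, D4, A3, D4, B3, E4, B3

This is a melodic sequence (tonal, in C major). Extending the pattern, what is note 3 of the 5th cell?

Grouping in 4s, the 3rd note of each cell is C4, D4, E4.
Each moves up a 2nd. Continuing: F4 → G4.

G4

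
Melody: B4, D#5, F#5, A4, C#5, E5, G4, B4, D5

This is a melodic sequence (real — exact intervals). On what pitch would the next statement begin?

Taking 3-note groups, the heads are B4, A4, G4: the pattern moves down a 2nd.
One more step down a 2nd gives F4.

F4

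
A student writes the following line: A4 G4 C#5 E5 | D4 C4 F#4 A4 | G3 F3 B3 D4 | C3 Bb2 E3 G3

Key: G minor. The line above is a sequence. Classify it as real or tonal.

real

Each cell has the same semitone pattern (-2, 6, 3) — intervals are preserved exactly.
And C#5 lies outside G minor, so the sequence is real rather than tonal.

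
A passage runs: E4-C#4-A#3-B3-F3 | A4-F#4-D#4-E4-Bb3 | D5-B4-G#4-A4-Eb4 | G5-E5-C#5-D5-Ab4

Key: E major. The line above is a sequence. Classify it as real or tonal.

real

Each cell has the same semitone pattern (-3, -3, 1, -6) — intervals are preserved exactly.
And A#3 lies outside E major, so the sequence is real rather than tonal.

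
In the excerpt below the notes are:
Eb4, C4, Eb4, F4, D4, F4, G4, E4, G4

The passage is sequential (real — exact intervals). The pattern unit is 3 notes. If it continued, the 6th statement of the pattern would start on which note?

The 3-note cells begin on Eb4, F4, G4 — each up a 2nd from the last.
Continuing: A4 → B4 → C#5. Statement 6 starts on C#5.

C#5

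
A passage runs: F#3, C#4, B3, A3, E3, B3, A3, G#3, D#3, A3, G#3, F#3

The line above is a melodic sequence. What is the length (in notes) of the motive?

4

12 notes total. Splitting into 3 groups of 4:
F#3 C#4 B3 A3 | E3 B3 A3 G#3 | D#3 A3 G#3 F#3
Each cell is the previous one down a 2nd — so the unit is 4 notes.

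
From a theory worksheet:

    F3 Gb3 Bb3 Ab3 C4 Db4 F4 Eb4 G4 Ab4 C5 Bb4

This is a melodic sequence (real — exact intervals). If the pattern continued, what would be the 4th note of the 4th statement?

The unit is 4 notes. Position-4 pitches of the 3 shown cells: Ab3, Eb4, Bb4.
One more up a 5th gives F5.

F5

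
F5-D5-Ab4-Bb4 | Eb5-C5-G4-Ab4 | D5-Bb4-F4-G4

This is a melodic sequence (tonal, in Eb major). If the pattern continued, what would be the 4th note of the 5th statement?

With 4-note cells, note 4 of each statement runs Bb4, Ab4, G4.
Each moves down a 2nd. Continuing: F4 → Eb4.

Eb4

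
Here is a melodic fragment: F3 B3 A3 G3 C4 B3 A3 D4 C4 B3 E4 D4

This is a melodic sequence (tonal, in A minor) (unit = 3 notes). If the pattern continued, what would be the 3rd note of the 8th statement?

A4

Grouping in 3s, the 3rd note of each cell is A3, B3, C4, D4.
Each moves up a 2nd. Continuing: E4 → F4 → G4 → A4.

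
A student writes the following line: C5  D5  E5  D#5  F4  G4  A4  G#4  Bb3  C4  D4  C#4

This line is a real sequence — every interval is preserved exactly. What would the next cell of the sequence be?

Unit = 4 notes; the statements start on C5, F4, Bb3, moving down a 5th each time.
Statement 4 starts on Eb3 and keeps the same exact contour: Eb3 F3 G3 F#3.

Eb3 F3 G3 F#3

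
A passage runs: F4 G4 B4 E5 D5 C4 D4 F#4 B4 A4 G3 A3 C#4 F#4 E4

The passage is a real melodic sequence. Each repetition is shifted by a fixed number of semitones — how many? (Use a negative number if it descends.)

-5

Unit = 5 notes; the statements start on F4, C4, G3, moving down a 4th each time.
F4→C4 is 60 − 65 = -5 semitones.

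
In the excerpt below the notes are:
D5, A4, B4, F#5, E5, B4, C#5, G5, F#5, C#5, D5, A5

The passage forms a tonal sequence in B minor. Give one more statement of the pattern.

With a 4-note motive the entries are D5, E5, F#5, each up a 2nd from the previous.
So cell 4 is G5 D5 E5 B5.

G5 D5 E5 B5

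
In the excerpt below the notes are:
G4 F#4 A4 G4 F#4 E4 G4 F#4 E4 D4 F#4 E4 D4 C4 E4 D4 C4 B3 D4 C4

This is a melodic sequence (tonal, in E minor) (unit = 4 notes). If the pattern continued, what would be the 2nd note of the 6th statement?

A3

The unit is 4 notes. Position-2 pitches of the 5 shown cells: F#4, E4, D4, C4, B3.
Each moves down a 2nd; the next is A3.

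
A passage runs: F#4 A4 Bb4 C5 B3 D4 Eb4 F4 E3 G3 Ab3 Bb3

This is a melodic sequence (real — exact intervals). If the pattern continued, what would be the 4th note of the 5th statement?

The unit is 4 notes. Position-4 pitches of the 3 shown cells: C5, F4, Bb3.
Each moves down a 5th. Continuing: Eb3 → Ab2.

Ab2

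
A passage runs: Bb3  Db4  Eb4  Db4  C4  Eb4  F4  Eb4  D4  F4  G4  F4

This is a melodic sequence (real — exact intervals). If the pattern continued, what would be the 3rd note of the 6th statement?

The unit is 4 notes. Position-3 pitches of the 3 shown cells: Eb4, F4, G4.
Carrying that up a 2nd forward: A4 → B4 → C#5.

C#5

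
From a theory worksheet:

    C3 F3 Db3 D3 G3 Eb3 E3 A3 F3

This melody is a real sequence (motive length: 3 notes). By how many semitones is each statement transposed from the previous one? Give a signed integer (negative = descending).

2

Unit = 3 notes; the statements start on C3, D3, E3, moving up a 2nd each time.
Counting half-steps from C3 to D3: 2.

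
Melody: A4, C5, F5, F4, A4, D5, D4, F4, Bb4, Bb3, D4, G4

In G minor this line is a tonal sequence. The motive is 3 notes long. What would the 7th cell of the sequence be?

With a 3-note motive the entries are A4, F4, D4, Bb3, each down a 3rd from the previous.
Carrying on: G3 → Eb3 → C3.
From C3 the diatonic shape gives C3 Eb3 A3.

C3 Eb3 A3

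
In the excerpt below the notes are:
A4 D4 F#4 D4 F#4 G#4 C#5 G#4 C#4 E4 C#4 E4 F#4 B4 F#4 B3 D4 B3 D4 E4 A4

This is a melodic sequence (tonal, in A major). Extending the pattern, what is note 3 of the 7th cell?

Grouping in 7s, the 3rd note of each cell is F#4, E4, D4.
Extending down a 2nd: C#4 → B3 → A3 → G#3.

G#3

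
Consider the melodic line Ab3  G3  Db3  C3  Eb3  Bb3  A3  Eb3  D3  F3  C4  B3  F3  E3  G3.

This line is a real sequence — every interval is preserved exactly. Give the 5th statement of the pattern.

E4 D#4 A3 G#3 B3

Taking 5-note groups, the heads are Ab3, Bb3, C4: the pattern moves up a 2nd.
Carrying on: D4 → E4.
Statement 5 starts on E4 and keeps the same exact contour: E4 D#4 A3 G#3 B3.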